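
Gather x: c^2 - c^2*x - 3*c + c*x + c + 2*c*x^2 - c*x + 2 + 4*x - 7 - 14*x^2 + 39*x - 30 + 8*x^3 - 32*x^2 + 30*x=c^2 - 2*c + 8*x^3 + x^2*(2*c - 46) + x*(73 - c^2) - 35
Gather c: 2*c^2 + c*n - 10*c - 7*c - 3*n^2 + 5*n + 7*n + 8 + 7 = 2*c^2 + c*(n - 17) - 3*n^2 + 12*n + 15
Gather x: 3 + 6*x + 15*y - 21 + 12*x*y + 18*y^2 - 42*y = x*(12*y + 6) + 18*y^2 - 27*y - 18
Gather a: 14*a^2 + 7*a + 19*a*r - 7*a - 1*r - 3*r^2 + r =14*a^2 + 19*a*r - 3*r^2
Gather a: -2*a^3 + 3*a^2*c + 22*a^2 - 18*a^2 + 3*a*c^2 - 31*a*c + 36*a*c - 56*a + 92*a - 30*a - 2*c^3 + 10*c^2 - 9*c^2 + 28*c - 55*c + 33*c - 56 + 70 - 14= -2*a^3 + a^2*(3*c + 4) + a*(3*c^2 + 5*c + 6) - 2*c^3 + c^2 + 6*c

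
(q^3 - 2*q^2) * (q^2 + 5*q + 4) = q^5 + 3*q^4 - 6*q^3 - 8*q^2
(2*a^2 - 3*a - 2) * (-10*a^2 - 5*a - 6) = -20*a^4 + 20*a^3 + 23*a^2 + 28*a + 12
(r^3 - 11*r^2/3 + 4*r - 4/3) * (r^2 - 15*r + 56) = r^5 - 56*r^4/3 + 115*r^3 - 800*r^2/3 + 244*r - 224/3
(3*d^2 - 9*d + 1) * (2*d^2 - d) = 6*d^4 - 21*d^3 + 11*d^2 - d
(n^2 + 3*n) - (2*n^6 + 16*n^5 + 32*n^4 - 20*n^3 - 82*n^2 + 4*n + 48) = -2*n^6 - 16*n^5 - 32*n^4 + 20*n^3 + 83*n^2 - n - 48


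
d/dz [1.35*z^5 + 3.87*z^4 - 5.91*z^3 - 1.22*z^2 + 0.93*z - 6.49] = 6.75*z^4 + 15.48*z^3 - 17.73*z^2 - 2.44*z + 0.93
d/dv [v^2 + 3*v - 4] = 2*v + 3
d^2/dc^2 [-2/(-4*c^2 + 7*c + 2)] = 4*(16*c^2 - 28*c - (8*c - 7)^2 - 8)/(-4*c^2 + 7*c + 2)^3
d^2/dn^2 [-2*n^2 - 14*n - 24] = -4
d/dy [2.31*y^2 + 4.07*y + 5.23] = 4.62*y + 4.07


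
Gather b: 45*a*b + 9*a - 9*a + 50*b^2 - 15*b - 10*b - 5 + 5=50*b^2 + b*(45*a - 25)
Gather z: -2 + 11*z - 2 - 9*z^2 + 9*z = -9*z^2 + 20*z - 4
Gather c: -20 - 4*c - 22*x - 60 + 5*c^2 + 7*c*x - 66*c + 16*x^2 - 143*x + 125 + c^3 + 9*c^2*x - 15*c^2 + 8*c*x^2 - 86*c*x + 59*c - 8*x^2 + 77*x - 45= c^3 + c^2*(9*x - 10) + c*(8*x^2 - 79*x - 11) + 8*x^2 - 88*x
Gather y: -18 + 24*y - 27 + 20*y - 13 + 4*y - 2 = 48*y - 60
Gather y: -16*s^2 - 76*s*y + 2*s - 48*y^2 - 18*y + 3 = -16*s^2 + 2*s - 48*y^2 + y*(-76*s - 18) + 3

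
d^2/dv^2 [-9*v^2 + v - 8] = -18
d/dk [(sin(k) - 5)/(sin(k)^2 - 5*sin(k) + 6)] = (10*sin(k) + cos(k)^2 - 20)*cos(k)/(sin(k)^2 - 5*sin(k) + 6)^2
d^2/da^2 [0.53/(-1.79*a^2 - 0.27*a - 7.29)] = (3.396346*a^2 + 0.512298*a - 0.53*(3.58*a + 0.27)*(7.16*a + 0.54) + 13.832046)/(1.79*a^2 + 0.27*a + 7.29)^3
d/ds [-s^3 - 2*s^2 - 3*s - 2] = -3*s^2 - 4*s - 3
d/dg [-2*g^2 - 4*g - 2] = -4*g - 4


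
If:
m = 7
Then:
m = 7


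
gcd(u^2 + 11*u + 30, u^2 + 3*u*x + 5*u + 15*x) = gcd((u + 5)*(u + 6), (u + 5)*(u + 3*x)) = u + 5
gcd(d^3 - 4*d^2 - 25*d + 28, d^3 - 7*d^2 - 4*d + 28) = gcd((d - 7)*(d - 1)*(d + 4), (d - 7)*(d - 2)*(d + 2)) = d - 7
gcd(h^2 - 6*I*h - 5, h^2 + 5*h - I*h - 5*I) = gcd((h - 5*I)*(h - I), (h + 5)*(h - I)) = h - I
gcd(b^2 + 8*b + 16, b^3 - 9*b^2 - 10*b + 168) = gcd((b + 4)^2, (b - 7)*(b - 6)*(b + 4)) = b + 4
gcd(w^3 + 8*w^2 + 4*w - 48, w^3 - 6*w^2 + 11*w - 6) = w - 2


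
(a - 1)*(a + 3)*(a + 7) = a^3 + 9*a^2 + 11*a - 21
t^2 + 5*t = t*(t + 5)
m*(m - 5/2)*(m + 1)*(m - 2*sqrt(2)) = m^4 - 2*sqrt(2)*m^3 - 3*m^3/2 - 5*m^2/2 + 3*sqrt(2)*m^2 + 5*sqrt(2)*m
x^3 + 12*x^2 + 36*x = x*(x + 6)^2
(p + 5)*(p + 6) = p^2 + 11*p + 30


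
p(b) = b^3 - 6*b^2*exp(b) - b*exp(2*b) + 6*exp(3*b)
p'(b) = -6*b^2*exp(b) + 3*b^2 - 2*b*exp(2*b) - 12*b*exp(b) + 18*exp(3*b) - exp(2*b)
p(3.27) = 105373.04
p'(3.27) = 319961.48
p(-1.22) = -4.19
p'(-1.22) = 6.74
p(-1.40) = -5.47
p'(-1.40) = 7.50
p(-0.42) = 1.11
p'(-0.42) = 8.18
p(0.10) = 7.91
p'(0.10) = 21.47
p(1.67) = 768.07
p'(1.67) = 2388.83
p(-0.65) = -0.57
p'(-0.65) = 6.66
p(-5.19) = -140.70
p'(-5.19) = 80.26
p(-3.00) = -29.68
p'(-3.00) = 26.12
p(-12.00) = -1728.01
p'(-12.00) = 432.00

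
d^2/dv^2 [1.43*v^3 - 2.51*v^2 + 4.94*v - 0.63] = 8.58*v - 5.02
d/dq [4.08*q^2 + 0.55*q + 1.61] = 8.16*q + 0.55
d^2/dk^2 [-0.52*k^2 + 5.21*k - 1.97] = -1.04000000000000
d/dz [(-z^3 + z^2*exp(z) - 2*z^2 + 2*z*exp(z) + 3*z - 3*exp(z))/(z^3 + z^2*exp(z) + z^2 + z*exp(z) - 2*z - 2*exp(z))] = (2*z^3*exp(z) + 8*z^2*exp(z) + z^2 + 2*z*exp(z) - exp(2*z) - 12*exp(z))/(z^4 + 2*z^3*exp(z) + 4*z^3 + z^2*exp(2*z) + 8*z^2*exp(z) + 4*z^2 + 4*z*exp(2*z) + 8*z*exp(z) + 4*exp(2*z))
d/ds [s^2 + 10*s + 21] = 2*s + 10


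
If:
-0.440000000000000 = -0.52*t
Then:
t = 0.85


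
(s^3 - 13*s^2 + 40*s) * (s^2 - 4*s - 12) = s^5 - 17*s^4 + 80*s^3 - 4*s^2 - 480*s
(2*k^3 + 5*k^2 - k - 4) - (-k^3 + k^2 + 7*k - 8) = 3*k^3 + 4*k^2 - 8*k + 4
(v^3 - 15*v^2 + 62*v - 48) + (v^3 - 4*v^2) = 2*v^3 - 19*v^2 + 62*v - 48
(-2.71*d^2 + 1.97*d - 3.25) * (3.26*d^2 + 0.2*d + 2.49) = -8.8346*d^4 + 5.8802*d^3 - 16.9489*d^2 + 4.2553*d - 8.0925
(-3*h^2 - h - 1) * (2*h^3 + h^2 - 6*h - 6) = -6*h^5 - 5*h^4 + 15*h^3 + 23*h^2 + 12*h + 6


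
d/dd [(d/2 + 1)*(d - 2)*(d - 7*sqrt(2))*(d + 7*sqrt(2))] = 2*d*(d^2 - 51)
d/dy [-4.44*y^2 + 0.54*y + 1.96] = 0.54 - 8.88*y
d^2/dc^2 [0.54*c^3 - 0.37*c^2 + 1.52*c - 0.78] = 3.24*c - 0.74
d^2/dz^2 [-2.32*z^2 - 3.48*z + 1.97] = -4.64000000000000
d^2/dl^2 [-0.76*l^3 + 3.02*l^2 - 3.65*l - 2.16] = 6.04 - 4.56*l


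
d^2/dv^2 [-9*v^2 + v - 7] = -18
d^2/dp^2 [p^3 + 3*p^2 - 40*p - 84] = 6*p + 6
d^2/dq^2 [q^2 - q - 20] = 2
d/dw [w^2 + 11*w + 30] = 2*w + 11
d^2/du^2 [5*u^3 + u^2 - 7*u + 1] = 30*u + 2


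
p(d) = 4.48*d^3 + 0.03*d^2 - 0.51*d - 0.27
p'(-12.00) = 1934.13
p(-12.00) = -7731.27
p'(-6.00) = 482.97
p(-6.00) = -963.81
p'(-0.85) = 9.15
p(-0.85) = -2.57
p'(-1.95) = 50.48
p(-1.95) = -32.38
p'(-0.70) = 6.03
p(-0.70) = -1.43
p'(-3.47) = 161.11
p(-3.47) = -185.32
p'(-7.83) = 823.01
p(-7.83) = -2145.06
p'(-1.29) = 21.78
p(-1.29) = -9.18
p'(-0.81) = 8.26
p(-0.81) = -2.22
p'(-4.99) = 333.85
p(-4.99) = -553.62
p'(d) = 13.44*d^2 + 0.06*d - 0.51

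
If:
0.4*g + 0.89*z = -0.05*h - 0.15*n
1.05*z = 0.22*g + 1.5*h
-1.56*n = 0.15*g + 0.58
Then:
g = 0.147442632952581 - 2.44551401552385*z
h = 1.0586753889435*z - 0.0216249194997119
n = 0.235145578415754*z - 0.385972048040312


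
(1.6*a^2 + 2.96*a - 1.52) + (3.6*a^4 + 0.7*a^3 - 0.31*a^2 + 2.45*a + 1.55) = 3.6*a^4 + 0.7*a^3 + 1.29*a^2 + 5.41*a + 0.03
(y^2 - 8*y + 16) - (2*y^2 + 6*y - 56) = -y^2 - 14*y + 72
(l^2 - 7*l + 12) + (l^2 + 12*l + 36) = 2*l^2 + 5*l + 48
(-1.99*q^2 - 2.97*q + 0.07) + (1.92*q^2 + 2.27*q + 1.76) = -0.0700000000000001*q^2 - 0.7*q + 1.83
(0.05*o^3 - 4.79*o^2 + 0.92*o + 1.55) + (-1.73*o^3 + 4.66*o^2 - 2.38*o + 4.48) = -1.68*o^3 - 0.13*o^2 - 1.46*o + 6.03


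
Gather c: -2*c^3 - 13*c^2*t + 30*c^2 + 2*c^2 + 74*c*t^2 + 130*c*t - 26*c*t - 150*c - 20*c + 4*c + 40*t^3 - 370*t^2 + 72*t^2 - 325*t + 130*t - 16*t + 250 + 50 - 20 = -2*c^3 + c^2*(32 - 13*t) + c*(74*t^2 + 104*t - 166) + 40*t^3 - 298*t^2 - 211*t + 280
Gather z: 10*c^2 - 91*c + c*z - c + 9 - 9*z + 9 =10*c^2 - 92*c + z*(c - 9) + 18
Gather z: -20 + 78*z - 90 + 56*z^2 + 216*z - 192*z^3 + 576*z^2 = -192*z^3 + 632*z^2 + 294*z - 110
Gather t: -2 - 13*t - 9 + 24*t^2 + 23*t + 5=24*t^2 + 10*t - 6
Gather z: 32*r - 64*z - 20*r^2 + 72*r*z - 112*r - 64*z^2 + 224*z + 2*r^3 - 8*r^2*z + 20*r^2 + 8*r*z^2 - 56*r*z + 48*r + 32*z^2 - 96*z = 2*r^3 - 32*r + z^2*(8*r - 32) + z*(-8*r^2 + 16*r + 64)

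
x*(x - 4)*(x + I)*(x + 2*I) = x^4 - 4*x^3 + 3*I*x^3 - 2*x^2 - 12*I*x^2 + 8*x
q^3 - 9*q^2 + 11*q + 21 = (q - 7)*(q - 3)*(q + 1)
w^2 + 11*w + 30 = (w + 5)*(w + 6)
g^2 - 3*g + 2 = (g - 2)*(g - 1)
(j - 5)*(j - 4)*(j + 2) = j^3 - 7*j^2 + 2*j + 40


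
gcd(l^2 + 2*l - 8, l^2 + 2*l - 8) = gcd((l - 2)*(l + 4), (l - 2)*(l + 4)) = l^2 + 2*l - 8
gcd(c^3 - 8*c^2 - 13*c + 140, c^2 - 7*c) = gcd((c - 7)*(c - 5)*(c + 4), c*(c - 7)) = c - 7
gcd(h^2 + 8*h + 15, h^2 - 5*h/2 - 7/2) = 1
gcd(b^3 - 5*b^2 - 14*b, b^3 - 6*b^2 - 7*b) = b^2 - 7*b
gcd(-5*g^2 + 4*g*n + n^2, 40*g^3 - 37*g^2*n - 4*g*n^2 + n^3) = 5*g^2 - 4*g*n - n^2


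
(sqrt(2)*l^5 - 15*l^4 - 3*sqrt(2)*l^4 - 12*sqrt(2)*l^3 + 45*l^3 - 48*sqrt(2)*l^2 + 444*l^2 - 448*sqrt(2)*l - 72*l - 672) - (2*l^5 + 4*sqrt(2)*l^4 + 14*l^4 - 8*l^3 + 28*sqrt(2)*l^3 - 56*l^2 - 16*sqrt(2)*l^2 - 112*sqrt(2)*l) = -2*l^5 + sqrt(2)*l^5 - 29*l^4 - 7*sqrt(2)*l^4 - 40*sqrt(2)*l^3 + 53*l^3 - 32*sqrt(2)*l^2 + 500*l^2 - 336*sqrt(2)*l - 72*l - 672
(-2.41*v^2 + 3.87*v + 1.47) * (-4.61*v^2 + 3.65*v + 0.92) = 11.1101*v^4 - 26.6372*v^3 + 5.1316*v^2 + 8.9259*v + 1.3524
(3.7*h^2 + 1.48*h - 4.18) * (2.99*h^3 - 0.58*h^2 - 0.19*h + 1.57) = 11.063*h^5 + 2.2792*h^4 - 14.0596*h^3 + 7.9522*h^2 + 3.1178*h - 6.5626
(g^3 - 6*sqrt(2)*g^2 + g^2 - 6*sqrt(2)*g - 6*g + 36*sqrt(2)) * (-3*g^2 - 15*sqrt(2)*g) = -3*g^5 - 3*g^4 + 3*sqrt(2)*g^4 + 3*sqrt(2)*g^3 + 198*g^3 - 18*sqrt(2)*g^2 + 180*g^2 - 1080*g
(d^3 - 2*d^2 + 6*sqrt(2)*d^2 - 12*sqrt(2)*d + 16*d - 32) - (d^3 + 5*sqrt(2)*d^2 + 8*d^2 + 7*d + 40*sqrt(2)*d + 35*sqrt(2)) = -10*d^2 + sqrt(2)*d^2 - 52*sqrt(2)*d + 9*d - 35*sqrt(2) - 32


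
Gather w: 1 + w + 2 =w + 3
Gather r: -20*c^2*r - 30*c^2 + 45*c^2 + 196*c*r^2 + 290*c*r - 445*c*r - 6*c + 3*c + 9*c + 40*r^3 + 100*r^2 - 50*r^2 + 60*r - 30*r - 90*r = 15*c^2 + 6*c + 40*r^3 + r^2*(196*c + 50) + r*(-20*c^2 - 155*c - 60)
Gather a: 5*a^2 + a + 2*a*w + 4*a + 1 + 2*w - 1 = 5*a^2 + a*(2*w + 5) + 2*w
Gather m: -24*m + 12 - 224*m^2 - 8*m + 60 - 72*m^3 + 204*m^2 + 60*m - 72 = -72*m^3 - 20*m^2 + 28*m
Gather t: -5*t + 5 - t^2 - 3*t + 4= -t^2 - 8*t + 9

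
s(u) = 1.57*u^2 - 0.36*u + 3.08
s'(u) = 3.14*u - 0.36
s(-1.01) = 5.05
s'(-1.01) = -3.53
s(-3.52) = 23.80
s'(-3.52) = -11.41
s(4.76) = 36.94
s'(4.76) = 14.59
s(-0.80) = 4.37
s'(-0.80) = -2.87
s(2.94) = 15.59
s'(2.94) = 8.87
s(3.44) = 20.42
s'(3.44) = 10.44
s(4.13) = 28.37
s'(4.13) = 12.61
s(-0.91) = 4.71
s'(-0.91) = -3.22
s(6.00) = 57.44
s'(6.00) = 18.48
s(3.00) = 16.13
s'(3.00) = 9.06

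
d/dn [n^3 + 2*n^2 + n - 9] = 3*n^2 + 4*n + 1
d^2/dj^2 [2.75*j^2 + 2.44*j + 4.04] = 5.50000000000000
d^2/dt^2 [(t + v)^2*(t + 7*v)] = 6*t + 18*v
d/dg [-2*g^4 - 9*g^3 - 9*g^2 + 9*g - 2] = -8*g^3 - 27*g^2 - 18*g + 9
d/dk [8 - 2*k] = -2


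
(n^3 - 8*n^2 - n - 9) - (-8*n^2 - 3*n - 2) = n^3 + 2*n - 7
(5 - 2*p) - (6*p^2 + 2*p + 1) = -6*p^2 - 4*p + 4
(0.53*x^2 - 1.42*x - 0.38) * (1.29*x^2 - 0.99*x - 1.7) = 0.6837*x^4 - 2.3565*x^3 + 0.0145999999999999*x^2 + 2.7902*x + 0.646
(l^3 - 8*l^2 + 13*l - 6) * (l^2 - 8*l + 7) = l^5 - 16*l^4 + 84*l^3 - 166*l^2 + 139*l - 42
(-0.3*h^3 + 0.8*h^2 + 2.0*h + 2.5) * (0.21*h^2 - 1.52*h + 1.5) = -0.063*h^5 + 0.624*h^4 - 1.246*h^3 - 1.315*h^2 - 0.8*h + 3.75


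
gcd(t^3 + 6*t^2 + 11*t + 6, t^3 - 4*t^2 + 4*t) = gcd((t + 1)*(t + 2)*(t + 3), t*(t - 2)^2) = 1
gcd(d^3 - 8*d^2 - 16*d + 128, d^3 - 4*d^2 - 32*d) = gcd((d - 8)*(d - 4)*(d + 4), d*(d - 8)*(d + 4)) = d^2 - 4*d - 32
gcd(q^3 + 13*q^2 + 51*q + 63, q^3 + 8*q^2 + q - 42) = q^2 + 10*q + 21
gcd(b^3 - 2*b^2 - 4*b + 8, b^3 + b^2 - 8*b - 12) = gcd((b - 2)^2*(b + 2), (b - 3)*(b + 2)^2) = b + 2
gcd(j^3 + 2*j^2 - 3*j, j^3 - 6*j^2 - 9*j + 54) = j + 3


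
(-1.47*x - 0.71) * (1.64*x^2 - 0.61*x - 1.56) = -2.4108*x^3 - 0.2677*x^2 + 2.7263*x + 1.1076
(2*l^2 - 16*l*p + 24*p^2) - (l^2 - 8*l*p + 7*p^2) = l^2 - 8*l*p + 17*p^2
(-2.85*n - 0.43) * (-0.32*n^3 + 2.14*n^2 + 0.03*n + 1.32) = 0.912*n^4 - 5.9614*n^3 - 1.0057*n^2 - 3.7749*n - 0.5676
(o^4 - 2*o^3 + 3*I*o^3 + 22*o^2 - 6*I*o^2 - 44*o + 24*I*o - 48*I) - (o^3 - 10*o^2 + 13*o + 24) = o^4 - 3*o^3 + 3*I*o^3 + 32*o^2 - 6*I*o^2 - 57*o + 24*I*o - 24 - 48*I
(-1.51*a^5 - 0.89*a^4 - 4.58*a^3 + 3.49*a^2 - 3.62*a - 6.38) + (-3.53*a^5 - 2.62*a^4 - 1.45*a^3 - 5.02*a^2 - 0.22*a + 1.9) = -5.04*a^5 - 3.51*a^4 - 6.03*a^3 - 1.53*a^2 - 3.84*a - 4.48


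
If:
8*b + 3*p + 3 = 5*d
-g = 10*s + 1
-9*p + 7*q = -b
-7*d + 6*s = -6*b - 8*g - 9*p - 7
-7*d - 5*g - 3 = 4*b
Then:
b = -59*s/79 - 27/79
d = 598*s/79 + 38/79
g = -10*s - 1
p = 1154*s/79 + 169/237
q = 10445*s/553 + 534/553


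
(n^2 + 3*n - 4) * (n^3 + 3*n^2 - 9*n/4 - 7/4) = n^5 + 6*n^4 + 11*n^3/4 - 41*n^2/2 + 15*n/4 + 7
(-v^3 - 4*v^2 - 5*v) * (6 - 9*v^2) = 9*v^5 + 36*v^4 + 39*v^3 - 24*v^2 - 30*v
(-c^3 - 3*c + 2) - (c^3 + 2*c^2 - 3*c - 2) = -2*c^3 - 2*c^2 + 4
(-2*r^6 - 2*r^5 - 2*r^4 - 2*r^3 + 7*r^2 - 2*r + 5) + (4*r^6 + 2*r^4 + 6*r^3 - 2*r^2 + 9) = 2*r^6 - 2*r^5 + 4*r^3 + 5*r^2 - 2*r + 14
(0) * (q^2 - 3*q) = 0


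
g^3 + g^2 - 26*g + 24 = (g - 4)*(g - 1)*(g + 6)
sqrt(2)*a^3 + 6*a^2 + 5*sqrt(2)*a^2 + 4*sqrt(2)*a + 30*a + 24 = (a + 4)*(a + 3*sqrt(2))*(sqrt(2)*a + sqrt(2))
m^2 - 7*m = m*(m - 7)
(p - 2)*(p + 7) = p^2 + 5*p - 14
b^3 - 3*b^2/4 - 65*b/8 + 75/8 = (b - 5/2)*(b - 5/4)*(b + 3)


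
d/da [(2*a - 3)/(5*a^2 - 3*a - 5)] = (-10*a^2 + 30*a - 19)/(25*a^4 - 30*a^3 - 41*a^2 + 30*a + 25)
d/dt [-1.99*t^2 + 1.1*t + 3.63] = 1.1 - 3.98*t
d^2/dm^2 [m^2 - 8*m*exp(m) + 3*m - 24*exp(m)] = -8*m*exp(m) - 40*exp(m) + 2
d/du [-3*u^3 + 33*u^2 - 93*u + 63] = -9*u^2 + 66*u - 93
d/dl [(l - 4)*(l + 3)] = 2*l - 1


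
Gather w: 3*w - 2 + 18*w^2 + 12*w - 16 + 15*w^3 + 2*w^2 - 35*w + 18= 15*w^3 + 20*w^2 - 20*w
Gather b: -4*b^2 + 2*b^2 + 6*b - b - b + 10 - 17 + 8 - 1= -2*b^2 + 4*b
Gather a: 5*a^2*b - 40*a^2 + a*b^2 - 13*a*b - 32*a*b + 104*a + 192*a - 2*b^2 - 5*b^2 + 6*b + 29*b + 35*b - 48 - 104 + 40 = a^2*(5*b - 40) + a*(b^2 - 45*b + 296) - 7*b^2 + 70*b - 112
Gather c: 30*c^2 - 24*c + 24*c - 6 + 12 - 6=30*c^2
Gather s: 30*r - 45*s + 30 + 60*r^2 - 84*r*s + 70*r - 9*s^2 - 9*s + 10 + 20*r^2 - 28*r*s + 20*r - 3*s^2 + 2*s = 80*r^2 + 120*r - 12*s^2 + s*(-112*r - 52) + 40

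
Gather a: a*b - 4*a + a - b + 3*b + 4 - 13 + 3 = a*(b - 3) + 2*b - 6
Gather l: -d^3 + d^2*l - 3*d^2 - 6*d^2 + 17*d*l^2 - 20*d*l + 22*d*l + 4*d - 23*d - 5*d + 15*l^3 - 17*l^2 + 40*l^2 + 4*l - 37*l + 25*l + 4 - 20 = -d^3 - 9*d^2 - 24*d + 15*l^3 + l^2*(17*d + 23) + l*(d^2 + 2*d - 8) - 16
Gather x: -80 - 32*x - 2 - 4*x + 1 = -36*x - 81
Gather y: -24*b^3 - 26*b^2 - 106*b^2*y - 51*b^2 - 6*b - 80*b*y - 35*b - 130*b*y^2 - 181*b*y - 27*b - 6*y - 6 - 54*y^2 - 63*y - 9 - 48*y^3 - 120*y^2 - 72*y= -24*b^3 - 77*b^2 - 68*b - 48*y^3 + y^2*(-130*b - 174) + y*(-106*b^2 - 261*b - 141) - 15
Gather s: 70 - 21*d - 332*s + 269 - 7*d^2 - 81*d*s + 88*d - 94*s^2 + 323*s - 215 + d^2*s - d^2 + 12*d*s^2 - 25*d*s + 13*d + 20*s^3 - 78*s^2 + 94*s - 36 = -8*d^2 + 80*d + 20*s^3 + s^2*(12*d - 172) + s*(d^2 - 106*d + 85) + 88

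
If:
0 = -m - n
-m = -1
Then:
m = 1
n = -1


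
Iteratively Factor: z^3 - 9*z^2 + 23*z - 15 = (z - 5)*(z^2 - 4*z + 3) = (z - 5)*(z - 1)*(z - 3)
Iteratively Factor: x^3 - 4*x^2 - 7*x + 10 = (x - 1)*(x^2 - 3*x - 10) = (x - 1)*(x + 2)*(x - 5)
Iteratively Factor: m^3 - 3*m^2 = (m)*(m^2 - 3*m) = m*(m - 3)*(m)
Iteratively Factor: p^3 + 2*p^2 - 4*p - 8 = (p + 2)*(p^2 - 4) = (p - 2)*(p + 2)*(p + 2)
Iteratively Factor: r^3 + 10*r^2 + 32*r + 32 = (r + 4)*(r^2 + 6*r + 8) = (r + 4)^2*(r + 2)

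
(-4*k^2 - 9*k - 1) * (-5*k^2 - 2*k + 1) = 20*k^4 + 53*k^3 + 19*k^2 - 7*k - 1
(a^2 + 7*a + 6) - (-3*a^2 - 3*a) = 4*a^2 + 10*a + 6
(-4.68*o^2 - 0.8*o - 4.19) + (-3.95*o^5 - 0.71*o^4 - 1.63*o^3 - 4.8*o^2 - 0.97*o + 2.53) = -3.95*o^5 - 0.71*o^4 - 1.63*o^3 - 9.48*o^2 - 1.77*o - 1.66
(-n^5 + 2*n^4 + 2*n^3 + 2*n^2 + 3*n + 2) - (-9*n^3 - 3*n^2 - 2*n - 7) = -n^5 + 2*n^4 + 11*n^3 + 5*n^2 + 5*n + 9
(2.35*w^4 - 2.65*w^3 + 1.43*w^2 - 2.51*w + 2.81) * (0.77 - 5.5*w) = -12.925*w^5 + 16.3845*w^4 - 9.9055*w^3 + 14.9061*w^2 - 17.3877*w + 2.1637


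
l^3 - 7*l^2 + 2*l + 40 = (l - 5)*(l - 4)*(l + 2)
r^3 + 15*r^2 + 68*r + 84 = (r + 2)*(r + 6)*(r + 7)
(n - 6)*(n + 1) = n^2 - 5*n - 6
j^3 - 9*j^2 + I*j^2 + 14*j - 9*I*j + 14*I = (j - 7)*(j - 2)*(j + I)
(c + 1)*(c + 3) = c^2 + 4*c + 3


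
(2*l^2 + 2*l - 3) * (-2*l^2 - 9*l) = -4*l^4 - 22*l^3 - 12*l^2 + 27*l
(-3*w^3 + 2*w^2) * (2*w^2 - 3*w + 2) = -6*w^5 + 13*w^4 - 12*w^3 + 4*w^2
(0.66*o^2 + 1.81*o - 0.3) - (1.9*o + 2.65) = 0.66*o^2 - 0.0899999999999999*o - 2.95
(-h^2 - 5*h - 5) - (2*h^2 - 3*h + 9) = -3*h^2 - 2*h - 14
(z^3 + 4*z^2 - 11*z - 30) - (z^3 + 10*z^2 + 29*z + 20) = -6*z^2 - 40*z - 50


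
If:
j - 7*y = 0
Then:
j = 7*y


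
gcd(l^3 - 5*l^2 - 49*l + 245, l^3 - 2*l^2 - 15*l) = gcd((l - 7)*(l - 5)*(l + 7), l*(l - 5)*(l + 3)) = l - 5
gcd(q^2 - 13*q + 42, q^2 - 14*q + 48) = q - 6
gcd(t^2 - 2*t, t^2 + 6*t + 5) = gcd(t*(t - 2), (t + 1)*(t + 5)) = 1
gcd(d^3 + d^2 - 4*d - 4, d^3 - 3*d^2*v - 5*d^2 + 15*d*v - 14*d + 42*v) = d + 2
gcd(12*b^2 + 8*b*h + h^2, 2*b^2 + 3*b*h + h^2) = 2*b + h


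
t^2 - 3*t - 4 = (t - 4)*(t + 1)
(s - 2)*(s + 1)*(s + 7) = s^3 + 6*s^2 - 9*s - 14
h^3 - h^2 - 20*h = h*(h - 5)*(h + 4)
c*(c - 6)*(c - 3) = c^3 - 9*c^2 + 18*c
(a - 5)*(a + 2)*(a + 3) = a^3 - 19*a - 30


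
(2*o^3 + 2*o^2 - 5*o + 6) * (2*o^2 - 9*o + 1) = 4*o^5 - 14*o^4 - 26*o^3 + 59*o^2 - 59*o + 6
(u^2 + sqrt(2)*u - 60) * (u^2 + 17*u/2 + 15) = u^4 + sqrt(2)*u^3 + 17*u^3/2 - 45*u^2 + 17*sqrt(2)*u^2/2 - 510*u + 15*sqrt(2)*u - 900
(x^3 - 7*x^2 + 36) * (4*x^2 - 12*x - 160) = 4*x^5 - 40*x^4 - 76*x^3 + 1264*x^2 - 432*x - 5760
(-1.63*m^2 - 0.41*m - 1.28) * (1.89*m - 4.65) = -3.0807*m^3 + 6.8046*m^2 - 0.5127*m + 5.952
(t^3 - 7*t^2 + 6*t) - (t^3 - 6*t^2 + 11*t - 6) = -t^2 - 5*t + 6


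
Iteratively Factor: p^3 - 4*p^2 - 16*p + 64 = (p - 4)*(p^2 - 16) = (p - 4)^2*(p + 4)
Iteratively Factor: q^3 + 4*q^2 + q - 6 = (q + 2)*(q^2 + 2*q - 3) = (q - 1)*(q + 2)*(q + 3)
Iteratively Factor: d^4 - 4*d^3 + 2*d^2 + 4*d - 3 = (d - 1)*(d^3 - 3*d^2 - d + 3) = (d - 1)*(d + 1)*(d^2 - 4*d + 3) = (d - 1)^2*(d + 1)*(d - 3)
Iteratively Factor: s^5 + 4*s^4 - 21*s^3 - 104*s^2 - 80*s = (s + 1)*(s^4 + 3*s^3 - 24*s^2 - 80*s) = s*(s + 1)*(s^3 + 3*s^2 - 24*s - 80) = s*(s - 5)*(s + 1)*(s^2 + 8*s + 16) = s*(s - 5)*(s + 1)*(s + 4)*(s + 4)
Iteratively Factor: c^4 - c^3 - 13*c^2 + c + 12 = (c - 4)*(c^3 + 3*c^2 - c - 3) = (c - 4)*(c - 1)*(c^2 + 4*c + 3) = (c - 4)*(c - 1)*(c + 3)*(c + 1)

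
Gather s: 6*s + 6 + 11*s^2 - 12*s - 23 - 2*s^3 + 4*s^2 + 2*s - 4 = -2*s^3 + 15*s^2 - 4*s - 21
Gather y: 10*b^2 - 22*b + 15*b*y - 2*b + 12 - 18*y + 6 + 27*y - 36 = 10*b^2 - 24*b + y*(15*b + 9) - 18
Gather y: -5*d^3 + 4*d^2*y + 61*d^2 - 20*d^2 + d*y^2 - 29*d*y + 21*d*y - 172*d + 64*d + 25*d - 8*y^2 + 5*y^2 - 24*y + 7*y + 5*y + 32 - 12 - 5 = -5*d^3 + 41*d^2 - 83*d + y^2*(d - 3) + y*(4*d^2 - 8*d - 12) + 15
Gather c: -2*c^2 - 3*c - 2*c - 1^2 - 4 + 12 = -2*c^2 - 5*c + 7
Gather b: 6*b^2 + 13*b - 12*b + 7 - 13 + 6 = 6*b^2 + b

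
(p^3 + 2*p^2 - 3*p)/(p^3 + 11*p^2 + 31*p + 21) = p*(p - 1)/(p^2 + 8*p + 7)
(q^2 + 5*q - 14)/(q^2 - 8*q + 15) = (q^2 + 5*q - 14)/(q^2 - 8*q + 15)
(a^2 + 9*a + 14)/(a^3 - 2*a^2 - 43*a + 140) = (a + 2)/(a^2 - 9*a + 20)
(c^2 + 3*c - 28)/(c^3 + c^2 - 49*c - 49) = (c - 4)/(c^2 - 6*c - 7)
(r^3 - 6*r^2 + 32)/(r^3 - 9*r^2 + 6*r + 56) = (r - 4)/(r - 7)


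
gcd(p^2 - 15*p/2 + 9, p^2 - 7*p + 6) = p - 6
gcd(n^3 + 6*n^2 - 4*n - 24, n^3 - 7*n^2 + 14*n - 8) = n - 2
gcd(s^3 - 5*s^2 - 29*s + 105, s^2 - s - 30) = s + 5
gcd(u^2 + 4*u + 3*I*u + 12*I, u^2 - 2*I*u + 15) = u + 3*I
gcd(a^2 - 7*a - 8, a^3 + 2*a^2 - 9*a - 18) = 1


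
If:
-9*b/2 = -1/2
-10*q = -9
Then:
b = 1/9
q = 9/10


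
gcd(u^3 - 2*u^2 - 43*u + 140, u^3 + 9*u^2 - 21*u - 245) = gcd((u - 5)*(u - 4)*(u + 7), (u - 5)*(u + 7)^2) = u^2 + 2*u - 35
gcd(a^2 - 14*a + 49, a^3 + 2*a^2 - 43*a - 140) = a - 7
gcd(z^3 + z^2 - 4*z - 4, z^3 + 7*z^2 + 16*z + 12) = z + 2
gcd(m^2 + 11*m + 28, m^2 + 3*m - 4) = m + 4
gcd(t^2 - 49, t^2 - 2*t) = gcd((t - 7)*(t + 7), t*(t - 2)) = 1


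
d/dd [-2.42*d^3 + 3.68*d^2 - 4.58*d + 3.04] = -7.26*d^2 + 7.36*d - 4.58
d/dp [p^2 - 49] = 2*p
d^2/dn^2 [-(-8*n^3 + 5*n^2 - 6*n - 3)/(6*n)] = 8/3 + n^(-3)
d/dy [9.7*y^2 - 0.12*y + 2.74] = 19.4*y - 0.12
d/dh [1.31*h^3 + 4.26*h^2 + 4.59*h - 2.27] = 3.93*h^2 + 8.52*h + 4.59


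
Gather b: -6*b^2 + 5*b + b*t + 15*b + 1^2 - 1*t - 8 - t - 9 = -6*b^2 + b*(t + 20) - 2*t - 16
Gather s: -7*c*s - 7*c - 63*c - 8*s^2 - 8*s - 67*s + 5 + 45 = -70*c - 8*s^2 + s*(-7*c - 75) + 50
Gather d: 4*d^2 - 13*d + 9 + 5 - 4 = 4*d^2 - 13*d + 10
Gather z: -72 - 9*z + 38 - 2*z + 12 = -11*z - 22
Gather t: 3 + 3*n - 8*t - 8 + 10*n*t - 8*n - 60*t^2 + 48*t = -5*n - 60*t^2 + t*(10*n + 40) - 5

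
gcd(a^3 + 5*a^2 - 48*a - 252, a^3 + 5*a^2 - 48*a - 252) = a^3 + 5*a^2 - 48*a - 252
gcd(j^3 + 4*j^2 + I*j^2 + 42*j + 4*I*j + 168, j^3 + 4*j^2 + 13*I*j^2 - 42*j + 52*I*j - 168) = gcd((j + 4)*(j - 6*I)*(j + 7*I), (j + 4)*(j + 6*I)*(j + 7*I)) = j^2 + j*(4 + 7*I) + 28*I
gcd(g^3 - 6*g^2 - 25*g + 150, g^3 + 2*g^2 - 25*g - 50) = g^2 - 25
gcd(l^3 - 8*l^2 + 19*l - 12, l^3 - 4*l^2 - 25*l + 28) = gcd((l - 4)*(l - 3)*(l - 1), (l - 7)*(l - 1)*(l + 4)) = l - 1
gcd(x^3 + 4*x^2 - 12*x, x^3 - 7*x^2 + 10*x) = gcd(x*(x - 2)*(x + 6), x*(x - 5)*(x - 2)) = x^2 - 2*x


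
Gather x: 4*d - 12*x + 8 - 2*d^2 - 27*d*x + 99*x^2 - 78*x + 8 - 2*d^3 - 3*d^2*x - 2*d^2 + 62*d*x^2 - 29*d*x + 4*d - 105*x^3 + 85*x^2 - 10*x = -2*d^3 - 4*d^2 + 8*d - 105*x^3 + x^2*(62*d + 184) + x*(-3*d^2 - 56*d - 100) + 16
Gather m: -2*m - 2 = -2*m - 2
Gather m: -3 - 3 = -6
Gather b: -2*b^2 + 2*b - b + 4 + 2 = -2*b^2 + b + 6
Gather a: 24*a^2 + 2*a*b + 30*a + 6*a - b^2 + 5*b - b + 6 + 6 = 24*a^2 + a*(2*b + 36) - b^2 + 4*b + 12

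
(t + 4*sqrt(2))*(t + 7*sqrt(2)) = t^2 + 11*sqrt(2)*t + 56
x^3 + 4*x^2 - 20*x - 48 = (x - 4)*(x + 2)*(x + 6)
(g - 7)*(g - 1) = g^2 - 8*g + 7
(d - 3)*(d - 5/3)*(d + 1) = d^3 - 11*d^2/3 + d/3 + 5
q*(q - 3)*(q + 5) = q^3 + 2*q^2 - 15*q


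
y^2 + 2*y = y*(y + 2)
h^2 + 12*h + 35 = (h + 5)*(h + 7)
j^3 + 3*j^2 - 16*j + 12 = (j - 2)*(j - 1)*(j + 6)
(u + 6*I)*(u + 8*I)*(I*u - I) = I*u^3 - 14*u^2 - I*u^2 + 14*u - 48*I*u + 48*I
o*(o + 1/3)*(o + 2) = o^3 + 7*o^2/3 + 2*o/3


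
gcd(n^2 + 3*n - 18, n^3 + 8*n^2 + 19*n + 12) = 1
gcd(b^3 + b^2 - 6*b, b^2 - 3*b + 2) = b - 2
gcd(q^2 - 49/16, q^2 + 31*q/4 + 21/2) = q + 7/4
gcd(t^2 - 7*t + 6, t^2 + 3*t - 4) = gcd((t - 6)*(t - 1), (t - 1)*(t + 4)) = t - 1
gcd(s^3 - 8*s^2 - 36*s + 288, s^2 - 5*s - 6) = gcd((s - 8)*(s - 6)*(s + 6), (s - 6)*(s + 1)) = s - 6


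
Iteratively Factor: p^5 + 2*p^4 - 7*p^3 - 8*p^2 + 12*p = (p)*(p^4 + 2*p^3 - 7*p^2 - 8*p + 12) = p*(p + 3)*(p^3 - p^2 - 4*p + 4) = p*(p + 2)*(p + 3)*(p^2 - 3*p + 2) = p*(p - 2)*(p + 2)*(p + 3)*(p - 1)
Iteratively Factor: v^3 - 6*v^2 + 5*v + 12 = (v - 4)*(v^2 - 2*v - 3) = (v - 4)*(v + 1)*(v - 3)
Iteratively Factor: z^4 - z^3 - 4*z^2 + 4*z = (z)*(z^3 - z^2 - 4*z + 4) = z*(z + 2)*(z^2 - 3*z + 2) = z*(z - 1)*(z + 2)*(z - 2)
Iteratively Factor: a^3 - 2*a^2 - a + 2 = (a - 2)*(a^2 - 1) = (a - 2)*(a + 1)*(a - 1)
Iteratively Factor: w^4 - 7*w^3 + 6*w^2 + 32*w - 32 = (w - 4)*(w^3 - 3*w^2 - 6*w + 8) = (w - 4)*(w - 1)*(w^2 - 2*w - 8) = (w - 4)*(w - 1)*(w + 2)*(w - 4)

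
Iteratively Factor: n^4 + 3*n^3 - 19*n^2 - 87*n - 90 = (n + 3)*(n^3 - 19*n - 30) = (n + 2)*(n + 3)*(n^2 - 2*n - 15) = (n - 5)*(n + 2)*(n + 3)*(n + 3)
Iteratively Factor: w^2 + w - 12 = (w - 3)*(w + 4)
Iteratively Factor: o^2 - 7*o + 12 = (o - 3)*(o - 4)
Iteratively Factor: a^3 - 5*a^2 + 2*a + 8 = (a - 4)*(a^2 - a - 2) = (a - 4)*(a - 2)*(a + 1)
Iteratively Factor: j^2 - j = (j - 1)*(j)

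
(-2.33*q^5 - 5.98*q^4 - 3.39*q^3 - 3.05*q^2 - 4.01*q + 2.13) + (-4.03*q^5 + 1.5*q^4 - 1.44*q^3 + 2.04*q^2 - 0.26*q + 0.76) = -6.36*q^5 - 4.48*q^4 - 4.83*q^3 - 1.01*q^2 - 4.27*q + 2.89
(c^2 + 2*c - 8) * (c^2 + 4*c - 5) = c^4 + 6*c^3 - 5*c^2 - 42*c + 40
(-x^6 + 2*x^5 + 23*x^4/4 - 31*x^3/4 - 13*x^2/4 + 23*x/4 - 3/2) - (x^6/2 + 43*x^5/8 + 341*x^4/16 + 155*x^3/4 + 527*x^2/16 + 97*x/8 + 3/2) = -3*x^6/2 - 27*x^5/8 - 249*x^4/16 - 93*x^3/2 - 579*x^2/16 - 51*x/8 - 3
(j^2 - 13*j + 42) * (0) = 0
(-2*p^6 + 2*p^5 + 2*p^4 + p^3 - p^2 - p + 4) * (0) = 0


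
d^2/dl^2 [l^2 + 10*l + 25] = 2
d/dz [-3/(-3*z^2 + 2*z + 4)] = 6*(1 - 3*z)/(-3*z^2 + 2*z + 4)^2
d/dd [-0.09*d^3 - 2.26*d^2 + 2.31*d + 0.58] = -0.27*d^2 - 4.52*d + 2.31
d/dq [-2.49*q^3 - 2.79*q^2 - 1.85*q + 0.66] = -7.47*q^2 - 5.58*q - 1.85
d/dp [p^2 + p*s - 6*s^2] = 2*p + s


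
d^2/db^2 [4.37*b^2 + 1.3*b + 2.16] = 8.74000000000000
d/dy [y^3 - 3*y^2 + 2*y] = 3*y^2 - 6*y + 2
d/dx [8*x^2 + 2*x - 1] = 16*x + 2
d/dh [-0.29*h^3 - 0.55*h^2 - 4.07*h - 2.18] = -0.87*h^2 - 1.1*h - 4.07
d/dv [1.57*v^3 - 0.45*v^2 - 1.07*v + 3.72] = 4.71*v^2 - 0.9*v - 1.07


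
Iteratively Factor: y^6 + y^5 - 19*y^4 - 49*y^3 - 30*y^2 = (y + 2)*(y^5 - y^4 - 17*y^3 - 15*y^2) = y*(y + 2)*(y^4 - y^3 - 17*y^2 - 15*y) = y^2*(y + 2)*(y^3 - y^2 - 17*y - 15) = y^2*(y + 2)*(y + 3)*(y^2 - 4*y - 5) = y^2*(y + 1)*(y + 2)*(y + 3)*(y - 5)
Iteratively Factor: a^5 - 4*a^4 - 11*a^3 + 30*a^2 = (a)*(a^4 - 4*a^3 - 11*a^2 + 30*a) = a*(a - 2)*(a^3 - 2*a^2 - 15*a) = a^2*(a - 2)*(a^2 - 2*a - 15) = a^2*(a - 2)*(a + 3)*(a - 5)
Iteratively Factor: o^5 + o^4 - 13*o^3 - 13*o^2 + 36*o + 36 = (o + 1)*(o^4 - 13*o^2 + 36) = (o + 1)*(o + 3)*(o^3 - 3*o^2 - 4*o + 12) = (o + 1)*(o + 2)*(o + 3)*(o^2 - 5*o + 6) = (o - 3)*(o + 1)*(o + 2)*(o + 3)*(o - 2)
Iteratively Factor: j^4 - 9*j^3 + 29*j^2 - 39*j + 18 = (j - 1)*(j^3 - 8*j^2 + 21*j - 18) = (j - 3)*(j - 1)*(j^2 - 5*j + 6) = (j - 3)^2*(j - 1)*(j - 2)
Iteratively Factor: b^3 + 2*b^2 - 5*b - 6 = (b - 2)*(b^2 + 4*b + 3) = (b - 2)*(b + 3)*(b + 1)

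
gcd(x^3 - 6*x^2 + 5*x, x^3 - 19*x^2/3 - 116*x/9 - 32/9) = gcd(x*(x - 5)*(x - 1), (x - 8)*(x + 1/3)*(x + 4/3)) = 1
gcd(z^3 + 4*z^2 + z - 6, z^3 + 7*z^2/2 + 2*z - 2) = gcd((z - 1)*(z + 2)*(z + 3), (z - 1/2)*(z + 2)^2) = z + 2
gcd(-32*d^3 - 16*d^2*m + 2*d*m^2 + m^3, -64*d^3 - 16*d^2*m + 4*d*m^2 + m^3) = 16*d^2 - m^2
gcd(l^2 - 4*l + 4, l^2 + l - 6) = l - 2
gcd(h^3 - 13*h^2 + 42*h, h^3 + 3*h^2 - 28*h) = h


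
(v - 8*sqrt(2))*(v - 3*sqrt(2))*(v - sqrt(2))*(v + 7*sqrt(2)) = v^4 - 5*sqrt(2)*v^3 - 98*v^2 + 442*sqrt(2)*v - 672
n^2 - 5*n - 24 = (n - 8)*(n + 3)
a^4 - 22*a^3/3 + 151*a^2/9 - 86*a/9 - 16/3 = (a - 3)*(a - 8/3)*(a - 2)*(a + 1/3)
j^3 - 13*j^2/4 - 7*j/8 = j*(j - 7/2)*(j + 1/4)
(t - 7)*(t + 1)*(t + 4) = t^3 - 2*t^2 - 31*t - 28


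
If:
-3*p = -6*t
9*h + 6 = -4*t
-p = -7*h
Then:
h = -6/23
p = -42/23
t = -21/23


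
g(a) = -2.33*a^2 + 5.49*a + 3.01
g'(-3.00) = 19.47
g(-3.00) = -34.43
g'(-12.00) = 61.41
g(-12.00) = -398.39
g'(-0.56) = 8.10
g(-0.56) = -0.80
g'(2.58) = -6.53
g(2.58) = 1.66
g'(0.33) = 3.95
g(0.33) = 4.57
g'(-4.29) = 25.48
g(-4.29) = -63.42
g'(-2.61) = 17.65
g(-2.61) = -27.19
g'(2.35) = -5.46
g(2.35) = 3.04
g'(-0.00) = 5.49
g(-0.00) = 3.01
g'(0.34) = 3.91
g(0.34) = 4.61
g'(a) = 5.49 - 4.66*a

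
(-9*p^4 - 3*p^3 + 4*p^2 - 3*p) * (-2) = 18*p^4 + 6*p^3 - 8*p^2 + 6*p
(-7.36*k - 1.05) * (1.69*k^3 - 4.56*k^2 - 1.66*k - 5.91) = -12.4384*k^4 + 31.7871*k^3 + 17.0056*k^2 + 45.2406*k + 6.2055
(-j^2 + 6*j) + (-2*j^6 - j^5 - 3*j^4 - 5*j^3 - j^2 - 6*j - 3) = -2*j^6 - j^5 - 3*j^4 - 5*j^3 - 2*j^2 - 3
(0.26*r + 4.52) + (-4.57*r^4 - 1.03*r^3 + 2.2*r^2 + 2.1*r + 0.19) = -4.57*r^4 - 1.03*r^3 + 2.2*r^2 + 2.36*r + 4.71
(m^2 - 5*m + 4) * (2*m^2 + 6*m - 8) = 2*m^4 - 4*m^3 - 30*m^2 + 64*m - 32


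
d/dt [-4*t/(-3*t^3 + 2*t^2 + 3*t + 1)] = 4*(-6*t^3 + 2*t^2 - 1)/(9*t^6 - 12*t^5 - 14*t^4 + 6*t^3 + 13*t^2 + 6*t + 1)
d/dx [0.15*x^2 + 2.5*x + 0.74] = 0.3*x + 2.5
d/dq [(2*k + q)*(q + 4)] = 2*k + 2*q + 4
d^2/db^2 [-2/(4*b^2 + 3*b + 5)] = 4*(16*b^2 + 12*b - (8*b + 3)^2 + 20)/(4*b^2 + 3*b + 5)^3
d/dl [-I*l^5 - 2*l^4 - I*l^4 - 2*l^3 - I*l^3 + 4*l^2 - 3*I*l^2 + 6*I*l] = -5*I*l^4 - 4*l^3*(2 + I) - 3*l^2*(2 + I) + 2*l*(4 - 3*I) + 6*I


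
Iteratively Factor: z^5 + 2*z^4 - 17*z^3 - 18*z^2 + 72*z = (z)*(z^4 + 2*z^3 - 17*z^2 - 18*z + 72) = z*(z - 3)*(z^3 + 5*z^2 - 2*z - 24) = z*(z - 3)*(z + 4)*(z^2 + z - 6) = z*(z - 3)*(z + 3)*(z + 4)*(z - 2)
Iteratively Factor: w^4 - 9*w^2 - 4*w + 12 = (w - 1)*(w^3 + w^2 - 8*w - 12) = (w - 3)*(w - 1)*(w^2 + 4*w + 4) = (w - 3)*(w - 1)*(w + 2)*(w + 2)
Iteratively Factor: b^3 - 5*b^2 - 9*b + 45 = (b - 5)*(b^2 - 9) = (b - 5)*(b + 3)*(b - 3)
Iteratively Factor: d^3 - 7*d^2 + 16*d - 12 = (d - 3)*(d^2 - 4*d + 4) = (d - 3)*(d - 2)*(d - 2)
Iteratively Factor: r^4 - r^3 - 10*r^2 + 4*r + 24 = (r - 3)*(r^3 + 2*r^2 - 4*r - 8) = (r - 3)*(r + 2)*(r^2 - 4) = (r - 3)*(r - 2)*(r + 2)*(r + 2)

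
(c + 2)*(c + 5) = c^2 + 7*c + 10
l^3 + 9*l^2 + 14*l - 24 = (l - 1)*(l + 4)*(l + 6)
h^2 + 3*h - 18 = (h - 3)*(h + 6)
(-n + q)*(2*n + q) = -2*n^2 + n*q + q^2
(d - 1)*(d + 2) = d^2 + d - 2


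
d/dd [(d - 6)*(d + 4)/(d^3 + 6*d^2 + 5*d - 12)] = (-d^2 + 12*d + 9)/(d^4 + 4*d^3 - 2*d^2 - 12*d + 9)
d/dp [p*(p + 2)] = 2*p + 2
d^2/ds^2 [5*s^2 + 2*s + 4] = 10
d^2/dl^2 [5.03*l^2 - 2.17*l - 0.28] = 10.0600000000000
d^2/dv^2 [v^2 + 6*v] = 2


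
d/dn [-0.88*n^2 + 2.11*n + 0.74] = 2.11 - 1.76*n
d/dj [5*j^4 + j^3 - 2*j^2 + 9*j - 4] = 20*j^3 + 3*j^2 - 4*j + 9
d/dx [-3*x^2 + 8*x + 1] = 8 - 6*x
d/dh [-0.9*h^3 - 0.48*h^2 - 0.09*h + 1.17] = -2.7*h^2 - 0.96*h - 0.09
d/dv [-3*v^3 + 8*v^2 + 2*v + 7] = -9*v^2 + 16*v + 2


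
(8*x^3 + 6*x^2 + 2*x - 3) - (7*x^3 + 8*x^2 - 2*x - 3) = x^3 - 2*x^2 + 4*x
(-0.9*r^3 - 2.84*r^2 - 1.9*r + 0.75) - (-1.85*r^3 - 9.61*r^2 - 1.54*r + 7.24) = 0.95*r^3 + 6.77*r^2 - 0.36*r - 6.49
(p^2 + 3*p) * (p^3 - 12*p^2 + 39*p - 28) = p^5 - 9*p^4 + 3*p^3 + 89*p^2 - 84*p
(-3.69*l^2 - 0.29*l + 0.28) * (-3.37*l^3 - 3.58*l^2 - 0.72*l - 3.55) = 12.4353*l^5 + 14.1875*l^4 + 2.7514*l^3 + 12.3059*l^2 + 0.8279*l - 0.994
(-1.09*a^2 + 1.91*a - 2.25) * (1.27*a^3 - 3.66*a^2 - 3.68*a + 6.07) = -1.3843*a^5 + 6.4151*a^4 - 5.8369*a^3 - 5.4101*a^2 + 19.8737*a - 13.6575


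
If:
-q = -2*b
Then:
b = q/2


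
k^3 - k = k*(k - 1)*(k + 1)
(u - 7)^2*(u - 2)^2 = u^4 - 18*u^3 + 109*u^2 - 252*u + 196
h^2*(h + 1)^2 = h^4 + 2*h^3 + h^2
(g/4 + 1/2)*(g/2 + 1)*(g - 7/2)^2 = g^4/8 - 3*g^3/8 - 47*g^2/32 + 21*g/8 + 49/8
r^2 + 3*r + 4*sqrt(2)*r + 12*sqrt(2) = (r + 3)*(r + 4*sqrt(2))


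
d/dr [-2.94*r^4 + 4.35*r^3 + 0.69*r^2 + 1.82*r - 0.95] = -11.76*r^3 + 13.05*r^2 + 1.38*r + 1.82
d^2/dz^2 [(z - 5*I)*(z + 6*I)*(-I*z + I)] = 2*I*(-3*z + 1 - I)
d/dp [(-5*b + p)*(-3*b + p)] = -8*b + 2*p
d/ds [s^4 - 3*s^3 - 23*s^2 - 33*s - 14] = 4*s^3 - 9*s^2 - 46*s - 33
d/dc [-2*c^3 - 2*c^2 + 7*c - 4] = -6*c^2 - 4*c + 7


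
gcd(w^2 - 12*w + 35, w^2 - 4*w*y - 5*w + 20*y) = w - 5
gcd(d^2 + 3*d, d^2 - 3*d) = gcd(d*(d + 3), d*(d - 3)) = d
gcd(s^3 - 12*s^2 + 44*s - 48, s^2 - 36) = s - 6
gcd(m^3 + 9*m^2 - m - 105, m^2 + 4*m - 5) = m + 5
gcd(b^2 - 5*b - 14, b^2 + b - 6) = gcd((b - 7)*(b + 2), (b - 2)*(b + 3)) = 1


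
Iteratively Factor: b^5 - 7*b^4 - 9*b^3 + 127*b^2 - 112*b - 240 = (b - 3)*(b^4 - 4*b^3 - 21*b^2 + 64*b + 80) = (b - 3)*(b + 4)*(b^3 - 8*b^2 + 11*b + 20) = (b - 3)*(b + 1)*(b + 4)*(b^2 - 9*b + 20) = (b - 4)*(b - 3)*(b + 1)*(b + 4)*(b - 5)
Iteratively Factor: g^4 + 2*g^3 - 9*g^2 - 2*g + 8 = (g - 1)*(g^3 + 3*g^2 - 6*g - 8) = (g - 1)*(g + 4)*(g^2 - g - 2) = (g - 1)*(g + 1)*(g + 4)*(g - 2)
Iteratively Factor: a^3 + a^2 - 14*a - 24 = (a + 3)*(a^2 - 2*a - 8) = (a - 4)*(a + 3)*(a + 2)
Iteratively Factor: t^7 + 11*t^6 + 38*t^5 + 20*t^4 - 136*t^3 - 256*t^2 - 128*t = (t)*(t^6 + 11*t^5 + 38*t^4 + 20*t^3 - 136*t^2 - 256*t - 128) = t*(t + 2)*(t^5 + 9*t^4 + 20*t^3 - 20*t^2 - 96*t - 64) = t*(t + 2)*(t + 4)*(t^4 + 5*t^3 - 20*t - 16) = t*(t + 2)^2*(t + 4)*(t^3 + 3*t^2 - 6*t - 8) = t*(t - 2)*(t + 2)^2*(t + 4)*(t^2 + 5*t + 4) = t*(t - 2)*(t + 2)^2*(t + 4)^2*(t + 1)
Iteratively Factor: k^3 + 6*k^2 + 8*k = (k + 4)*(k^2 + 2*k) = (k + 2)*(k + 4)*(k)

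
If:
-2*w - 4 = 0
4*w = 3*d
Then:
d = -8/3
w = -2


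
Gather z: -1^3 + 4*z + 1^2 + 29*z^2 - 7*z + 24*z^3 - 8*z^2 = 24*z^3 + 21*z^2 - 3*z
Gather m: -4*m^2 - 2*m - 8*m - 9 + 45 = -4*m^2 - 10*m + 36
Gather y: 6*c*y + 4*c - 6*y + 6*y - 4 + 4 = 6*c*y + 4*c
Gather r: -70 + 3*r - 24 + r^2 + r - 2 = r^2 + 4*r - 96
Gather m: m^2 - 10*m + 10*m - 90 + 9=m^2 - 81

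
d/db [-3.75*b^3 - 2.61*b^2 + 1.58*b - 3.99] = -11.25*b^2 - 5.22*b + 1.58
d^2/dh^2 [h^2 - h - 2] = 2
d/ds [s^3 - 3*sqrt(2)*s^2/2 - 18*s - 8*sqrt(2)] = 3*s^2 - 3*sqrt(2)*s - 18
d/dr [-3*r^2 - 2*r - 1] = -6*r - 2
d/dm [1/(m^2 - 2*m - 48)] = 2*(1 - m)/(-m^2 + 2*m + 48)^2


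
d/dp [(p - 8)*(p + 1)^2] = 3*(p - 5)*(p + 1)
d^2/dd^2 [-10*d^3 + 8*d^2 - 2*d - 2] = 16 - 60*d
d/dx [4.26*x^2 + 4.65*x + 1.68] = 8.52*x + 4.65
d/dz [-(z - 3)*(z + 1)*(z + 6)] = -3*z^2 - 8*z + 15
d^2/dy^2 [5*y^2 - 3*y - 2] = 10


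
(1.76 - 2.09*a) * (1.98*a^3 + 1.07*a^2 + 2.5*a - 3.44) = -4.1382*a^4 + 1.2485*a^3 - 3.3418*a^2 + 11.5896*a - 6.0544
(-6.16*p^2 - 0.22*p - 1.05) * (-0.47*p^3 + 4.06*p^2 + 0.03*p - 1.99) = 2.8952*p^5 - 24.9062*p^4 - 0.5845*p^3 + 7.9888*p^2 + 0.4063*p + 2.0895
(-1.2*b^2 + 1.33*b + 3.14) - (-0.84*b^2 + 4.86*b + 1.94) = -0.36*b^2 - 3.53*b + 1.2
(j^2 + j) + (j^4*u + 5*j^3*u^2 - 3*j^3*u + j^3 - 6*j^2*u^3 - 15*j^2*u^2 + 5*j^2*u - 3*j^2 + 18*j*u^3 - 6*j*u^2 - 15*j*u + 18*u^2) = j^4*u + 5*j^3*u^2 - 3*j^3*u + j^3 - 6*j^2*u^3 - 15*j^2*u^2 + 5*j^2*u - 2*j^2 + 18*j*u^3 - 6*j*u^2 - 15*j*u + j + 18*u^2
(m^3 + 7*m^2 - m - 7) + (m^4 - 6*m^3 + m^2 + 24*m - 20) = m^4 - 5*m^3 + 8*m^2 + 23*m - 27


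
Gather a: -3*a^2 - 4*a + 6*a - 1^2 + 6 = -3*a^2 + 2*a + 5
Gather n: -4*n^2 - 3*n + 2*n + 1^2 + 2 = -4*n^2 - n + 3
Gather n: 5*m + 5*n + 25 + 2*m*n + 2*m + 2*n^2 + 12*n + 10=7*m + 2*n^2 + n*(2*m + 17) + 35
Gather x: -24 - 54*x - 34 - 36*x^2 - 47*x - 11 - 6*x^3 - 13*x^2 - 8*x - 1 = -6*x^3 - 49*x^2 - 109*x - 70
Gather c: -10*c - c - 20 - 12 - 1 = -11*c - 33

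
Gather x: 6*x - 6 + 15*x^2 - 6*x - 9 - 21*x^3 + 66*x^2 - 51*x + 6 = -21*x^3 + 81*x^2 - 51*x - 9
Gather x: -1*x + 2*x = x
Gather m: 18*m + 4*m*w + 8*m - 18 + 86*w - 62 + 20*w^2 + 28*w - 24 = m*(4*w + 26) + 20*w^2 + 114*w - 104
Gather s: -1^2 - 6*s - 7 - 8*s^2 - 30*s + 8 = -8*s^2 - 36*s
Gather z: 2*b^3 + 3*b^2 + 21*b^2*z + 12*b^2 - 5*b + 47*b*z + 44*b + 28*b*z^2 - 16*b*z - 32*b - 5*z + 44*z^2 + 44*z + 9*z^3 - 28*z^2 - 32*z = 2*b^3 + 15*b^2 + 7*b + 9*z^3 + z^2*(28*b + 16) + z*(21*b^2 + 31*b + 7)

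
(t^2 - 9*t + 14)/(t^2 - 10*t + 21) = (t - 2)/(t - 3)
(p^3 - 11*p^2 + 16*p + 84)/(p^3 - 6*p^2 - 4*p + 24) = (p - 7)/(p - 2)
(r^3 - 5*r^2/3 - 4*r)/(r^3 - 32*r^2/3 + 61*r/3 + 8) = r*(3*r + 4)/(3*r^2 - 23*r - 8)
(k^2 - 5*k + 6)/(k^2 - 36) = (k^2 - 5*k + 6)/(k^2 - 36)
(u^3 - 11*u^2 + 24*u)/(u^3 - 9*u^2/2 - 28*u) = 2*(u - 3)/(2*u + 7)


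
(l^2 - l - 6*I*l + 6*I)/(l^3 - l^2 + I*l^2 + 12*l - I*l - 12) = (l - 6*I)/(l^2 + I*l + 12)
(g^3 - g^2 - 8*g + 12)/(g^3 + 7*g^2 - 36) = (g - 2)/(g + 6)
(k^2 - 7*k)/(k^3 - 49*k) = 1/(k + 7)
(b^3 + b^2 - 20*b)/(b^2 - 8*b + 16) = b*(b + 5)/(b - 4)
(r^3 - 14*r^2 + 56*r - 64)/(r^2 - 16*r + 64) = (r^2 - 6*r + 8)/(r - 8)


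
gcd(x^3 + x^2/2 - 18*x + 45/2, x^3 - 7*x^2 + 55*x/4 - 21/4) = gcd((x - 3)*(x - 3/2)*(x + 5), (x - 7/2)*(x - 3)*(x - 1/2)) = x - 3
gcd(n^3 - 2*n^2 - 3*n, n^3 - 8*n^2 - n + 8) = n + 1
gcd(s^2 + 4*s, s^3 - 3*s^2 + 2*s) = s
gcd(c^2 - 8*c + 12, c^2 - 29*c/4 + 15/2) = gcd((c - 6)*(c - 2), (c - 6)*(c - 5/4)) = c - 6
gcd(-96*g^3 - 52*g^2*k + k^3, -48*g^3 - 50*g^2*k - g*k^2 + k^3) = 48*g^2 + 2*g*k - k^2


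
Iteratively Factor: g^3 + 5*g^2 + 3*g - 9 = (g + 3)*(g^2 + 2*g - 3) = (g - 1)*(g + 3)*(g + 3)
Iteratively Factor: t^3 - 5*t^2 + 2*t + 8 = (t - 2)*(t^2 - 3*t - 4) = (t - 2)*(t + 1)*(t - 4)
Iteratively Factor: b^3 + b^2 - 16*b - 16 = (b + 1)*(b^2 - 16) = (b - 4)*(b + 1)*(b + 4)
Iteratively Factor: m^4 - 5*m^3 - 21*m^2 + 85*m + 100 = (m + 4)*(m^3 - 9*m^2 + 15*m + 25) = (m - 5)*(m + 4)*(m^2 - 4*m - 5) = (m - 5)*(m + 1)*(m + 4)*(m - 5)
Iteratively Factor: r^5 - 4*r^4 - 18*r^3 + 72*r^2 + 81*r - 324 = (r - 4)*(r^4 - 18*r^2 + 81) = (r - 4)*(r + 3)*(r^3 - 3*r^2 - 9*r + 27) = (r - 4)*(r - 3)*(r + 3)*(r^2 - 9) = (r - 4)*(r - 3)*(r + 3)^2*(r - 3)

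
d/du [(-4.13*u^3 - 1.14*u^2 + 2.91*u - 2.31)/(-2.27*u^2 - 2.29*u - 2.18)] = (9.3751*u^4 + 18.9154*u^3 + 36.2265*u^2 - 5.517*u - 11.6337)/(5.1529*u^4 + 10.3966*u^3 + 15.1413*u^2 + 9.9844*u + 4.7524)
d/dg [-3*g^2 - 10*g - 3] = -6*g - 10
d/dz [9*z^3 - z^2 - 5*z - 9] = 27*z^2 - 2*z - 5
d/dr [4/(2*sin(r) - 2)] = -2*cos(r)/(sin(r) - 1)^2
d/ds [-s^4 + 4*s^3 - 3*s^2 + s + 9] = -4*s^3 + 12*s^2 - 6*s + 1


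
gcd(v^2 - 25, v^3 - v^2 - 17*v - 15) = v - 5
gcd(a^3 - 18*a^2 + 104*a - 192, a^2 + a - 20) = a - 4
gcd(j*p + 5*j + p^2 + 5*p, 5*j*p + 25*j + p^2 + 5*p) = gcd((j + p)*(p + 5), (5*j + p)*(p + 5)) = p + 5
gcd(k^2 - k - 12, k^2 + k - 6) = k + 3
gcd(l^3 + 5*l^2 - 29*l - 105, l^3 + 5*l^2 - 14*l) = l + 7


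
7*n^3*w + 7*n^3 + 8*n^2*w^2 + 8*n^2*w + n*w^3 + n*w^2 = (n + w)*(7*n + w)*(n*w + n)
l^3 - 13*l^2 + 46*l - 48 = (l - 8)*(l - 3)*(l - 2)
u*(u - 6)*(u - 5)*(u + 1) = u^4 - 10*u^3 + 19*u^2 + 30*u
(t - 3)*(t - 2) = t^2 - 5*t + 6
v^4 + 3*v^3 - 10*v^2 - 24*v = v*(v - 3)*(v + 2)*(v + 4)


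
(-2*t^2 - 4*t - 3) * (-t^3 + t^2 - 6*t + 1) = 2*t^5 + 2*t^4 + 11*t^3 + 19*t^2 + 14*t - 3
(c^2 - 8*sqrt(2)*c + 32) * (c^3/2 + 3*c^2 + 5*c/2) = c^5/2 - 4*sqrt(2)*c^4 + 3*c^4 - 24*sqrt(2)*c^3 + 37*c^3/2 - 20*sqrt(2)*c^2 + 96*c^2 + 80*c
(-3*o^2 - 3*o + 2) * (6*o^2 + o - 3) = -18*o^4 - 21*o^3 + 18*o^2 + 11*o - 6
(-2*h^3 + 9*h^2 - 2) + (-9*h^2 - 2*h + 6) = -2*h^3 - 2*h + 4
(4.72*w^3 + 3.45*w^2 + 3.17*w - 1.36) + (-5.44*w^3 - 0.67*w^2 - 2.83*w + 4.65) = -0.720000000000001*w^3 + 2.78*w^2 + 0.34*w + 3.29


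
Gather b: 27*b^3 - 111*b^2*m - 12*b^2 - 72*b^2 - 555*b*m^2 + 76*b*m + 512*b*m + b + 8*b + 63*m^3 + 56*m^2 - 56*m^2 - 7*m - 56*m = 27*b^3 + b^2*(-111*m - 84) + b*(-555*m^2 + 588*m + 9) + 63*m^3 - 63*m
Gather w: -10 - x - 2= -x - 12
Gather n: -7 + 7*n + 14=7*n + 7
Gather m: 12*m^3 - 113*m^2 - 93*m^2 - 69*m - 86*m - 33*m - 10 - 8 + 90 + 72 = 12*m^3 - 206*m^2 - 188*m + 144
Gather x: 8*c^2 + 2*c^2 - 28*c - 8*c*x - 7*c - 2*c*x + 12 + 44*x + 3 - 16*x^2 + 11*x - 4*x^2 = 10*c^2 - 35*c - 20*x^2 + x*(55 - 10*c) + 15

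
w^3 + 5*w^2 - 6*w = w*(w - 1)*(w + 6)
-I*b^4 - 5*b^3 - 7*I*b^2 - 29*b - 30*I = (b - 5*I)*(b - 3*I)*(b + 2*I)*(-I*b + 1)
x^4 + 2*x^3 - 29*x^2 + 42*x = x*(x - 3)*(x - 2)*(x + 7)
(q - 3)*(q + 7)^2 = q^3 + 11*q^2 + 7*q - 147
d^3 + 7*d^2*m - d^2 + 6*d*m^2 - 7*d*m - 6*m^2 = (d - 1)*(d + m)*(d + 6*m)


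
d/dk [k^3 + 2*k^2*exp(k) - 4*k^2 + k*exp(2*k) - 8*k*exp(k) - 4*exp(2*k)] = 2*k^2*exp(k) + 3*k^2 + 2*k*exp(2*k) - 4*k*exp(k) - 8*k - 7*exp(2*k) - 8*exp(k)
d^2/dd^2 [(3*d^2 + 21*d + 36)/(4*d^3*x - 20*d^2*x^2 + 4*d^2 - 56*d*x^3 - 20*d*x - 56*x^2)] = 3*(((2*d + 7)*(-3*d^2*x + 10*d*x^2 - 2*d + 14*x^3 + 5*x) - (d^2 + 7*d + 12)*(3*d*x - 5*x^2 + 1))*(-d^3*x + 5*d^2*x^2 - d^2 + 14*d*x^3 + 5*d*x + 14*x^2) - (d^2 + 7*d + 12)*(-3*d^2*x + 10*d*x^2 - 2*d + 14*x^3 + 5*x)^2 - (-d^3*x + 5*d^2*x^2 - d^2 + 14*d*x^3 + 5*d*x + 14*x^2)^2)/(2*(-d^3*x + 5*d^2*x^2 - d^2 + 14*d*x^3 + 5*d*x + 14*x^2)^3)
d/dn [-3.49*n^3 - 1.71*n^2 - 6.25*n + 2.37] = -10.47*n^2 - 3.42*n - 6.25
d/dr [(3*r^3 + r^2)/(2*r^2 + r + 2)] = r*(-r*(3*r + 1)*(4*r + 1) + (9*r + 2)*(2*r^2 + r + 2))/(2*r^2 + r + 2)^2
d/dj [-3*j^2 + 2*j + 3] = 2 - 6*j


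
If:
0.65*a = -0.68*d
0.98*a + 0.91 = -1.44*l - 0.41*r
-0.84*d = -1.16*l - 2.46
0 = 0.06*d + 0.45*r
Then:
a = 60.39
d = -57.72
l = -43.92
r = 7.70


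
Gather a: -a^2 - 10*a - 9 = -a^2 - 10*a - 9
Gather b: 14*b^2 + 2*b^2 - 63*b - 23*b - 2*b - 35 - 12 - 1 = 16*b^2 - 88*b - 48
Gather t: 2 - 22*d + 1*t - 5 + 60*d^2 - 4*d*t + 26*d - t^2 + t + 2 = 60*d^2 + 4*d - t^2 + t*(2 - 4*d) - 1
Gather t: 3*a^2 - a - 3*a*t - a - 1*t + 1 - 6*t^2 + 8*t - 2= 3*a^2 - 2*a - 6*t^2 + t*(7 - 3*a) - 1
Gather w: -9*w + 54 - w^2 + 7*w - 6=-w^2 - 2*w + 48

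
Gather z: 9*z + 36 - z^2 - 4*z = -z^2 + 5*z + 36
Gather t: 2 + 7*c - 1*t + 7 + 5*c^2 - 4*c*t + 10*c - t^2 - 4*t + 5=5*c^2 + 17*c - t^2 + t*(-4*c - 5) + 14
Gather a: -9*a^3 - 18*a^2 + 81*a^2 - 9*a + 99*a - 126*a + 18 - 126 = -9*a^3 + 63*a^2 - 36*a - 108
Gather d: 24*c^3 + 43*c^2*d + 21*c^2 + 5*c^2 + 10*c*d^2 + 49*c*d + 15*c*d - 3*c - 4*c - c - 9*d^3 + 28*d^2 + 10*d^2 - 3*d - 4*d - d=24*c^3 + 26*c^2 - 8*c - 9*d^3 + d^2*(10*c + 38) + d*(43*c^2 + 64*c - 8)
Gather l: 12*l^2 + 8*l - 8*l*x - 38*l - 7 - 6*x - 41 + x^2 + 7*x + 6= 12*l^2 + l*(-8*x - 30) + x^2 + x - 42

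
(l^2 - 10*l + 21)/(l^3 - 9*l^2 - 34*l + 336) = (l - 3)/(l^2 - 2*l - 48)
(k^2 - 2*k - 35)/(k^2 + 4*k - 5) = (k - 7)/(k - 1)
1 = 1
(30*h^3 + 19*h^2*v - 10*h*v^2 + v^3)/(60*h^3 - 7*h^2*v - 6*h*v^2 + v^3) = (-6*h^2 - 5*h*v + v^2)/(-12*h^2 - h*v + v^2)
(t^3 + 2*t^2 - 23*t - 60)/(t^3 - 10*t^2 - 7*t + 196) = (t^2 - 2*t - 15)/(t^2 - 14*t + 49)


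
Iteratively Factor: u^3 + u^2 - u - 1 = (u - 1)*(u^2 + 2*u + 1) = (u - 1)*(u + 1)*(u + 1)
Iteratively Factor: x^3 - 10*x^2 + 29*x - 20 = (x - 1)*(x^2 - 9*x + 20) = (x - 4)*(x - 1)*(x - 5)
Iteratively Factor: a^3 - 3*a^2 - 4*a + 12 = (a - 2)*(a^2 - a - 6) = (a - 3)*(a - 2)*(a + 2)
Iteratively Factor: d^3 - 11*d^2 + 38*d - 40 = (d - 4)*(d^2 - 7*d + 10) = (d - 5)*(d - 4)*(d - 2)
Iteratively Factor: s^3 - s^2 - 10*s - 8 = (s + 2)*(s^2 - 3*s - 4) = (s - 4)*(s + 2)*(s + 1)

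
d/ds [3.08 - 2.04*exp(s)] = -2.04*exp(s)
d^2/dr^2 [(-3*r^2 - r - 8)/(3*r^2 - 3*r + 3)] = 2*(-4*r^3 - 15*r^2 + 27*r - 4)/(3*(r^6 - 3*r^5 + 6*r^4 - 7*r^3 + 6*r^2 - 3*r + 1))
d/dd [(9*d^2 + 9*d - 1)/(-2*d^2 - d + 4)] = (9*d^2 + 68*d + 35)/(4*d^4 + 4*d^3 - 15*d^2 - 8*d + 16)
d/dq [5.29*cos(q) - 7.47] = -5.29*sin(q)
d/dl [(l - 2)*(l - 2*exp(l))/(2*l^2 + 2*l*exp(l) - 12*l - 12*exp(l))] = (-(l - 2)*(l - 2*exp(l))*(l*exp(l) + 2*l - 5*exp(l) - 6) + (l - (l - 2)*(2*exp(l) - 1) - 2*exp(l))*(l^2 + l*exp(l) - 6*l - 6*exp(l)))/(2*(l^2 + l*exp(l) - 6*l - 6*exp(l))^2)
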